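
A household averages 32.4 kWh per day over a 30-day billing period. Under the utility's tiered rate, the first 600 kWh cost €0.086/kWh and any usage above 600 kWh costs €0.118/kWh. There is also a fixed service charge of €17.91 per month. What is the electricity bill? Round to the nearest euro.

€113

Usage = 32.4 kWh/day × 30 days = 972 kWh
First 600 kWh × €0.086 = €51.60
Remaining 372 kWh × €0.118 = €43.90
Energy charge = €95.50; + service €17.91 = €113.41 ≈ €113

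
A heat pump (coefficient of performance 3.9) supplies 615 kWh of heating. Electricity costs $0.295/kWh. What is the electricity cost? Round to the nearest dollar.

$47

Electrical input = 615 kWh / 3.9 = 157.7 kWh
Cost = 157.7 × $0.295/kWh = $46.52 ≈ $47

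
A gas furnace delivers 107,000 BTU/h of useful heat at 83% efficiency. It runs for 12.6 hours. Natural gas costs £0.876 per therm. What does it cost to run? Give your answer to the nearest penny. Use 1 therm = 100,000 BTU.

£14.23

Heat delivered = 107,000 BTU/h × 12.6 h = 1,348,200 BTU
Gas input = 1,348,200 / 0.83 = 1,624,337 BTU
= 1,624,337 / 100,000 = 16.24 therm
Cost = 16.24 × £0.876/therm = £14.23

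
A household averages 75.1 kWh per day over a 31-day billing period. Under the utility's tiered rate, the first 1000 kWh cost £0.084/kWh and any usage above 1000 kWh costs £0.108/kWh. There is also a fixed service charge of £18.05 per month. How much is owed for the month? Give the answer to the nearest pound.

Usage = 75.1 kWh/day × 31 days = 2328.1 kWh
First 1000 kWh × £0.084 = £84.00
Remaining 1328.1 kWh × £0.108 = £143.43
Energy charge = £227.43; + service £18.05 = £245.48 ≈ £245

£245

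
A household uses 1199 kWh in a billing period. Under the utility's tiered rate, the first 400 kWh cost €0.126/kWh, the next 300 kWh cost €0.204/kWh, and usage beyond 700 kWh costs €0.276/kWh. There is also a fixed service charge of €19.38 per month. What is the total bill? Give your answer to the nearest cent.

€268.70

First 400 kWh × €0.126 = €50.40
Next 300 kWh × €0.204 = €61.20
Remaining 499 kWh × €0.276 = €137.72
Energy charge = €249.32; + service €19.38 = €268.70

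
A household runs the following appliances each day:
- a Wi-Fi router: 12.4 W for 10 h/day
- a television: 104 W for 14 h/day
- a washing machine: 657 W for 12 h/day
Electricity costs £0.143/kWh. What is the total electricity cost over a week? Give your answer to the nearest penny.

£9.47

Wi-Fi router: 12.4 W × 10 h × 7 d = 868 Wh = 0.868 kWh
television: 104 W × 14 h × 7 d = 10,192 Wh = 10.19 kWh
washing machine: 657 W × 12 h × 7 d = 55,188 Wh = 55.19 kWh
Total energy = 0.868 + 10.19 + 55.19 = 66.25 kWh
Cost = 66.25 kWh × £0.143 = £9.47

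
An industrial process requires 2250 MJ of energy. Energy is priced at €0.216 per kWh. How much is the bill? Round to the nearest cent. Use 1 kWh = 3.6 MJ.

€135.00

2250 MJ × (0.27778 kWh/MJ) = 625 kWh
Cost = 625 kWh × €0.216/kWh = €135.00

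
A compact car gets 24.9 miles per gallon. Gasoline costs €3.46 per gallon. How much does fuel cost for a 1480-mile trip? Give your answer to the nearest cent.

€205.65

Fuel = 1480 mi / 24.9 mpg = 59.44 gal
Cost = 59.44 gal × €3.46/gal = €205.65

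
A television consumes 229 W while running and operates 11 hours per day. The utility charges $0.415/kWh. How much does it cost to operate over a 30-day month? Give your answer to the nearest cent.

$31.36

Energy = 229 W × 11 h/day × 30 days = 75,570 Wh = 75.57 kWh
Cost = 75.57 kWh × $0.415/kWh = $31.36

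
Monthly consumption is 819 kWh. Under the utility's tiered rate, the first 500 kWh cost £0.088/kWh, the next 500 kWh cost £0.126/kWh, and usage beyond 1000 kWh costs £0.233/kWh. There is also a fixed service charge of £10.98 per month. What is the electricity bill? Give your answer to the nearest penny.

£95.17

First 500 kWh × £0.088 = £44.00
Next 319 kWh × £0.126 = £40.19
Remaining tier: 0 kWh (not reached)
Energy charge = £84.19; + service £10.98 = £95.17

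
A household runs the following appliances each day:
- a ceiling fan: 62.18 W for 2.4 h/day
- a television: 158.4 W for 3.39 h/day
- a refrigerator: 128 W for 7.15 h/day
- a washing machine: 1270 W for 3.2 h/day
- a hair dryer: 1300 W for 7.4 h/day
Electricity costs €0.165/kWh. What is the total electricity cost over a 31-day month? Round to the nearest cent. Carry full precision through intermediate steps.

€78.18

ceiling fan: 62.18 W × 2.4 h × 31 d = 4,626 Wh = 4.626 kWh
television: 158.4 W × 3.39 h × 31 d = 16,646 Wh = 16.65 kWh
refrigerator: 128 W × 7.15 h × 31 d = 28,371 Wh = 28.37 kWh
washing machine: 1270 W × 3.2 h × 31 d = 125,984 Wh = 126 kWh
hair dryer: 1300 W × 7.4 h × 31 d = 298,220 Wh = 298.2 kWh
Total energy = 4.626 + 16.65 + 28.37 + 126 + 298.2 = 473.8 kWh
Cost = 473.8 kWh × €0.165 = €78.18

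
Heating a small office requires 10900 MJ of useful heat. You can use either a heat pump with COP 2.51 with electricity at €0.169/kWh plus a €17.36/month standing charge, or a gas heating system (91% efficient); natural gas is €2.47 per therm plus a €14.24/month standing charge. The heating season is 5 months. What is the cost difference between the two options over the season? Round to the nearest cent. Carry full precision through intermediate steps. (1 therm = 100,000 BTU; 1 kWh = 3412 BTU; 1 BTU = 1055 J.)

Heat load = 10900 MJ = 10,900,000,000 J / 1055 = 10,331,754 BTU
Gas: input = 10,331,754 / 0.91 = 11,353,575 BTU = 113.5 therm → 113.5 × €2.47 = €280.43; + 5 × €14.24 standing = €351.63
Heat pump: 10,331,754 BTU / 3412 = 3,028 kWh heat; / 2.51 = 1,206 kWh in → × €0.169 = €203.88; + 5 × €17.36 standing = €290.68
Difference = |€351.63 − €290.68| = €60.95

€60.95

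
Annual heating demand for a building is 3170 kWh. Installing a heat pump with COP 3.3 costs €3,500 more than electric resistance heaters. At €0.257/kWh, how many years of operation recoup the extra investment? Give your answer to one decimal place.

6.2 years

Resistance: 3170 kWh × €0.257 = €814.69/yr
Heat pump: 3170 / 3.3 = 960.6 kWh in → × €0.257 = €246.88/yr
Annual savings = €567.81
Payback = €3,500 / €567.81 = 6.16 years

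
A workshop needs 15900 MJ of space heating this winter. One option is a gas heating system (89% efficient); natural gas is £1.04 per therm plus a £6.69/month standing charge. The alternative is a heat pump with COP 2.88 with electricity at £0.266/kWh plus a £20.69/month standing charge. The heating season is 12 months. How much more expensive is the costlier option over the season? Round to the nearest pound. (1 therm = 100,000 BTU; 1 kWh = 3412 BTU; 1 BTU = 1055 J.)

£400

Heat load = 15900 MJ = 15,900,000,000 J / 1055 = 15,071,090 BTU
Gas: input = 15,071,090 / 0.89 = 16,933,809 BTU = 169.3 therm → 169.3 × £1.04 = £176.11; + 12 × £6.69 standing = £256.39
Heat pump: 15,071,090 BTU / 3412 = 4,417 kWh heat; / 2.88 = 1,534 kWh in → × £0.266 = £407.97; + 12 × £20.69 standing = £656.25
Difference = |£256.39 − £656.25| = £399.86 ≈ £400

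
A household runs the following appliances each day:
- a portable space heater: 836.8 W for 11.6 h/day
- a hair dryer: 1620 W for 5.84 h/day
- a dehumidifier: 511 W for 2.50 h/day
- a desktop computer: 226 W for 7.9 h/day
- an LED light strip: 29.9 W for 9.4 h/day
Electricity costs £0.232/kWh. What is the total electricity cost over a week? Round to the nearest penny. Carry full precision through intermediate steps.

portable space heater: 836.8 W × 11.6 h × 7 d = 67,948 Wh = 67.95 kWh
hair dryer: 1620 W × 5.84 h × 7 d = 66,226 Wh = 66.23 kWh
dehumidifier: 511 W × 2.50 h × 7 d = 8,942 Wh = 8.943 kWh
desktop computer: 226 W × 7.9 h × 7 d = 12,498 Wh = 12.5 kWh
LED light strip: 29.9 W × 9.4 h × 7 d = 1,967 Wh = 1.967 kWh
Total energy = 67.95 + 66.23 + 8.943 + 12.5 + 1.967 = 157.6 kWh
Cost = 157.6 kWh × £0.232 = £36.56

£36.56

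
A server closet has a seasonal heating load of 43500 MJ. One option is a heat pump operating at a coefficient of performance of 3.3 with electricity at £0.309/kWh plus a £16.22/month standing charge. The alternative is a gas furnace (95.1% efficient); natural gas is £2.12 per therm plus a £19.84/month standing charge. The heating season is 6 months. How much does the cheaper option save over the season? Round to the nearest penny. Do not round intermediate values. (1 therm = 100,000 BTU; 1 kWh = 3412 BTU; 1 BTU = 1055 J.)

Heat load = 43500 MJ = 43,500,000,000 J / 1055 = 41,232,227 BTU
Gas: input = 41,232,227 / 0.951 = 43,356,706 BTU = 433.6 therm → 433.6 × £2.12 = £919.16; + 6 × £19.84 standing = £1,038.20
Heat pump: 41,232,227 BTU / 3412 = 12,080 kWh heat; / 3.3 = 3,662 kWh in → × £0.309 = £1,131.55; + 6 × £16.22 standing = £1,228.87
Difference = |£1,038.20 − £1,228.87| = £190.66

£190.66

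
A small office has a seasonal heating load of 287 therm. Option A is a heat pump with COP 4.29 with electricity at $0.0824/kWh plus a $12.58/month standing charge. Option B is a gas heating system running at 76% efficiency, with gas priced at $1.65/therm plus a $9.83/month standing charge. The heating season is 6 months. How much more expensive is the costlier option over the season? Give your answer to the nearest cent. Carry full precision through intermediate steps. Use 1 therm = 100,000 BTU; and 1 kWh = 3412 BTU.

$445.03

Heat load = 287 therm × 100,000 = 28,700,000 BTU
Gas: input = 28,700,000 / 0.76 = 37,763,158 BTU = 377.6 therm → 377.6 × $1.65 = $623.09; + 6 × $9.83 standing = $682.07
Heat pump: 28,700,000 BTU / 3412 = 8,411 kWh heat; / 4.29 = 1,961 kWh in → × $0.0824 = $161.56; + 6 × $12.58 standing = $237.04
Difference = |$682.07 − $237.04| = $445.03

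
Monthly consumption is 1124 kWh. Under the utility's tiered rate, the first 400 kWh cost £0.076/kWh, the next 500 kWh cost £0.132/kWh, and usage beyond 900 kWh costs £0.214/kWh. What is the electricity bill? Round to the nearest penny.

£144.34

First 400 kWh × £0.076 = £30.40
Next 500 kWh × £0.132 = £66.00
Remaining 224 kWh × £0.214 = £47.94
Total = £144.34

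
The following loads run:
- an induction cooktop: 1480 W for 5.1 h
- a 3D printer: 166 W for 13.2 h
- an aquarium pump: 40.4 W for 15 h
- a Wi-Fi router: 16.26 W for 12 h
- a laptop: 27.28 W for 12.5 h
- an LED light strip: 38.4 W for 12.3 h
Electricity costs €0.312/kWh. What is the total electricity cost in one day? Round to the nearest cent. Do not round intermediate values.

€3.54

induction cooktop: 1480 W × 5.1 h = 7,548 Wh = 7.548 kWh
3D printer: 166 W × 13.2 h = 2,191 Wh = 2.191 kWh
aquarium pump: 40.4 W × 15 h = 606 Wh = 0.606 kWh
Wi-Fi router: 16.26 W × 12 h = 195 Wh = 0.1951 kWh
laptop: 27.28 W × 12.5 h = 341 Wh = 0.341 kWh
LED light strip: 38.4 W × 12.3 h = 472 Wh = 0.4723 kWh
Total energy = 7.548 + 2.191 + 0.606 + 0.1951 + 0.341 + 0.4723 = 11.35 kWh
Cost = 11.35 kWh × €0.312 = €3.54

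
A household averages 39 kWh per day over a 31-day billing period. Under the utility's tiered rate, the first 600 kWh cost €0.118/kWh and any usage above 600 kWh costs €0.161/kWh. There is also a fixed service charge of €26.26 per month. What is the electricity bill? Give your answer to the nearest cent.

Usage = 39 kWh/day × 31 days = 1209 kWh
First 600 kWh × €0.118 = €70.80
Remaining 609 kWh × €0.161 = €98.05
Energy charge = €168.85; + service €26.26 = €195.11

€195.11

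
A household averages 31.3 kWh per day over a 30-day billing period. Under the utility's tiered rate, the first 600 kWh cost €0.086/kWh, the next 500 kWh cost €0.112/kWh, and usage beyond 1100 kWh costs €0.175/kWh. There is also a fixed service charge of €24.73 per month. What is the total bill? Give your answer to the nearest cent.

Usage = 31.3 kWh/day × 30 days = 939 kWh
First 600 kWh × €0.086 = €51.60
Next 339 kWh × €0.112 = €37.97
Remaining tier: 0 kWh (not reached)
Energy charge = €89.57; + service €24.73 = €114.30

€114.30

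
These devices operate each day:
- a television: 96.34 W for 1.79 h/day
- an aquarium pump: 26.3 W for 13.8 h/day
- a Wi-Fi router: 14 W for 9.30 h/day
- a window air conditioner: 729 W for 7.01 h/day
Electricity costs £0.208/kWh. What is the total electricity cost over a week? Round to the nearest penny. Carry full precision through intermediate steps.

£8.41

television: 96.34 W × 1.79 h × 7 d = 1,207 Wh = 1.207 kWh
aquarium pump: 26.3 W × 13.8 h × 7 d = 2,541 Wh = 2.541 kWh
Wi-Fi router: 14 W × 9.30 h × 7 d = 911 Wh = 0.9114 kWh
window air conditioner: 729 W × 7.01 h × 7 d = 35,772 Wh = 35.77 kWh
Total energy = 1.207 + 2.541 + 0.9114 + 35.77 = 40.43 kWh
Cost = 40.43 kWh × £0.208 = £8.41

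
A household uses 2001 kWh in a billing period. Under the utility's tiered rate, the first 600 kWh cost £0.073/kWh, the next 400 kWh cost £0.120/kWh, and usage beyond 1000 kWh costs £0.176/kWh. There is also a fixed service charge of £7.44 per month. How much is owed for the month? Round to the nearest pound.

First 600 kWh × £0.073 = £43.80
Next 400 kWh × £0.120 = £48.00
Remaining 1001 kWh × £0.176 = £176.18
Energy charge = £267.98; + service £7.44 = £275.42 ≈ £275

£275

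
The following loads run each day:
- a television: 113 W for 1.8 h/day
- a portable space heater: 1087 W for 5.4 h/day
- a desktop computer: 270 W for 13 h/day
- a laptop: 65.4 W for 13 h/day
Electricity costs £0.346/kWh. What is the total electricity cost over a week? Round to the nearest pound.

£25

television: 113 W × 1.8 h × 7 d = 1,424 Wh = 1.424 kWh
portable space heater: 1087 W × 5.4 h × 7 d = 41,089 Wh = 41.09 kWh
desktop computer: 270 W × 13 h × 7 d = 24,570 Wh = 24.57 kWh
laptop: 65.4 W × 13 h × 7 d = 5,951 Wh = 5.951 kWh
Total energy = 1.424 + 41.09 + 24.57 + 5.951 = 73.03 kWh
Cost = 73.03 kWh × £0.346 = £25.27 ≈ £25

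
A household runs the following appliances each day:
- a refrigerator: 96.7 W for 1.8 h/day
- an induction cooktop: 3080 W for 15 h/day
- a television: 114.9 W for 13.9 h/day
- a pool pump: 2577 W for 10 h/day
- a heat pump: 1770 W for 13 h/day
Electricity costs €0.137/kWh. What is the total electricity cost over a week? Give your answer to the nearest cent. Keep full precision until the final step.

refrigerator: 96.7 W × 1.8 h × 7 d = 1,218 Wh = 1.218 kWh
induction cooktop: 3080 W × 15 h × 7 d = 323,400 Wh = 323.4 kWh
television: 114.9 W × 13.9 h × 7 d = 11,180 Wh = 11.18 kWh
pool pump: 2577 W × 10 h × 7 d = 180,390 Wh = 180.4 kWh
heat pump: 1770 W × 13 h × 7 d = 161,070 Wh = 161.1 kWh
Total energy = 1.218 + 323.4 + 11.18 + 180.4 + 161.1 = 677.3 kWh
Cost = 677.3 kWh × €0.137 = €92.78

€92.78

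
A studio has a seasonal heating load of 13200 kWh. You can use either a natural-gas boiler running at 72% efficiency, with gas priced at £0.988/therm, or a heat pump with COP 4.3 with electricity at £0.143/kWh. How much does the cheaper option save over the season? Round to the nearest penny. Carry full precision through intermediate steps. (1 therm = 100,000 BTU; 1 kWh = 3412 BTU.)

£179.05

Heat load = 13200 kWh × 3412 = 45,038,400 BTU
Gas: input = 45,038,400 / 0.72 = 62,553,333 BTU = 625.5 therm → 625.5 × £0.988 = £618.03
Heat pump: 45,038,400 BTU / 3412 = 13,200 kWh heat; / 4.3 = 3,070 kWh in → × £0.143 = £438.98
Difference = |£618.03 − £438.98| = £179.05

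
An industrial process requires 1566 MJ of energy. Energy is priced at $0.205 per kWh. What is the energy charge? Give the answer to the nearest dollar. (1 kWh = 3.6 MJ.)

$89

1566 MJ × (0.27778 kWh/MJ) = 435 kWh
Cost = 435 kWh × $0.205/kWh = $89.17 ≈ $89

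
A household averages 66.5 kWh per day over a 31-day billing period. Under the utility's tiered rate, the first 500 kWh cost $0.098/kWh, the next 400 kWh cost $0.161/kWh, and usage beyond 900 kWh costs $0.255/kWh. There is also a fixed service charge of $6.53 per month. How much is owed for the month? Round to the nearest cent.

Usage = 66.5 kWh/day × 31 days = 2061.5 kWh
First 500 kWh × $0.098 = $49.00
Next 400 kWh × $0.161 = $64.40
Remaining 1161.5 kWh × $0.255 = $296.18
Energy charge = $409.58; + service $6.53 = $416.11

$416.11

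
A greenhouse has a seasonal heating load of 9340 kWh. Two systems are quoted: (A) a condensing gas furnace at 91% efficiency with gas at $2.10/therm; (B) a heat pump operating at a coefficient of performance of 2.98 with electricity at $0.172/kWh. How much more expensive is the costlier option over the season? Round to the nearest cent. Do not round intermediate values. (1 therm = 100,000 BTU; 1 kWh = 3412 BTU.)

$196.33

Heat load = 9340 kWh × 3412 = 31,868,080 BTU
Gas: input = 31,868,080 / 0.91 = 35,019,868 BTU = 350.2 therm → 350.2 × $2.10 = $735.42
Heat pump: 31,868,080 BTU / 3412 = 9,340 kWh heat; / 2.98 = 3,134 kWh in → × $0.172 = $539.09
Difference = |$735.42 − $539.09| = $196.33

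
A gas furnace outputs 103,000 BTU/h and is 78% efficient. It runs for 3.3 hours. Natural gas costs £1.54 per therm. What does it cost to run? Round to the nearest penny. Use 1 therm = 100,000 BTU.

Heat delivered = 103,000 BTU/h × 3.3 h = 339,900 BTU
Gas input = 339,900 / 0.78 = 435,769 BTU
= 435,769 / 100,000 = 4.358 therm
Cost = 4.358 × £1.54/therm = £6.71

£6.71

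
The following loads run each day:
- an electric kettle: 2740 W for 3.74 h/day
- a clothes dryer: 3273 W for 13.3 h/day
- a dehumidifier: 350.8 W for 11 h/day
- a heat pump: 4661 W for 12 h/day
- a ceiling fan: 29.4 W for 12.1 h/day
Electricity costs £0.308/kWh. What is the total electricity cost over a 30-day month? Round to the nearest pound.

£1053

electric kettle: 2740 W × 3.74 h × 30 d = 307,428 Wh = 307.4 kWh
clothes dryer: 3273 W × 13.3 h × 30 d = 1,305,927 Wh = 1,306 kWh
dehumidifier: 350.8 W × 11 h × 30 d = 115,764 Wh = 115.8 kWh
heat pump: 4661 W × 12 h × 30 d = 1,677,960 Wh = 1,678 kWh
ceiling fan: 29.4 W × 12.1 h × 30 d = 10,672 Wh = 10.67 kWh
Total energy = 307.4 + 1,306 + 115.8 + 1,678 + 10.67 = 3,418 kWh
Cost = 3,418 kWh × £0.308 = £1,052.67 ≈ £1053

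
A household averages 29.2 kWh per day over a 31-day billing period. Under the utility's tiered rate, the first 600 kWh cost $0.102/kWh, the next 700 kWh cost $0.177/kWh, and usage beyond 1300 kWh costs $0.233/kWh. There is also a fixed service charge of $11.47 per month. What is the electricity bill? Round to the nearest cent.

Usage = 29.2 kWh/day × 31 days = 905.2 kWh
First 600 kWh × $0.102 = $61.20
Next 305.2 kWh × $0.177 = $54.02
Remaining tier: 0 kWh (not reached)
Energy charge = $115.22; + service $11.47 = $126.69

$126.69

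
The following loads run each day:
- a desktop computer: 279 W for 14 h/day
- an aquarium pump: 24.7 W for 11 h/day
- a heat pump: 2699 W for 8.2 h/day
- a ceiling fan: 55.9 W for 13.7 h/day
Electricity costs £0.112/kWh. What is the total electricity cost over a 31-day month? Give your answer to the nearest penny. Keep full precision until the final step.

£94.01

desktop computer: 279 W × 14 h × 31 d = 121,086 Wh = 121.1 kWh
aquarium pump: 24.7 W × 11 h × 31 d = 8,423 Wh = 8.423 kWh
heat pump: 2699 W × 8.2 h × 31 d = 686,086 Wh = 686.1 kWh
ceiling fan: 55.9 W × 13.7 h × 31 d = 23,741 Wh = 23.74 kWh
Total energy = 121.1 + 8.423 + 686.1 + 23.74 = 839.3 kWh
Cost = 839.3 kWh × £0.112 = £94.01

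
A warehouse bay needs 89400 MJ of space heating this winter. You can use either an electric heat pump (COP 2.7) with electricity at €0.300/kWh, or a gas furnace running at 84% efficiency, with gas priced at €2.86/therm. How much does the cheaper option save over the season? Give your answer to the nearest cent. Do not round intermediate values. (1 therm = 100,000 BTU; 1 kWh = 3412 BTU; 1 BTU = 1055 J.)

€125.65

Heat load = 89400 MJ = 89,400,000,000 J / 1055 = 84,739,336 BTU
Gas: input = 84,739,336 / 0.84 = 100,880,162 BTU = 1,009 therm → 1,009 × €2.86 = €2,885.17
Heat pump: 84,739,336 BTU / 3412 = 24,840 kWh heat; / 2.7 = 9,198 kWh in → × €0.300 = €2,759.52
Difference = |€2,885.17 − €2,759.52| = €125.65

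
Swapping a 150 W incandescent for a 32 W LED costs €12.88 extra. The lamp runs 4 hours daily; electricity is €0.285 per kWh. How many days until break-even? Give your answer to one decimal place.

Power saved = 150 − 32 = 118 W
Daily energy saved = 118 W × 4 h = 472 Wh = 0.472 kWh
Daily savings = 0.472 × €0.285 = €0.1345
Payback = €12.88 / €0.1345 per day = 95.75 days

95.7 days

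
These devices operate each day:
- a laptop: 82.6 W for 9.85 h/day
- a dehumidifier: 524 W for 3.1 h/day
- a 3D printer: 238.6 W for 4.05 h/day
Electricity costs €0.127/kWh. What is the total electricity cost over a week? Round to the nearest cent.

€3.03

laptop: 82.6 W × 9.85 h × 7 d = 5,695 Wh = 5.695 kWh
dehumidifier: 524 W × 3.1 h × 7 d = 11,371 Wh = 11.37 kWh
3D printer: 238.6 W × 4.05 h × 7 d = 6,764 Wh = 6.764 kWh
Total energy = 5.695 + 11.37 + 6.764 = 23.83 kWh
Cost = 23.83 kWh × €0.127 = €3.03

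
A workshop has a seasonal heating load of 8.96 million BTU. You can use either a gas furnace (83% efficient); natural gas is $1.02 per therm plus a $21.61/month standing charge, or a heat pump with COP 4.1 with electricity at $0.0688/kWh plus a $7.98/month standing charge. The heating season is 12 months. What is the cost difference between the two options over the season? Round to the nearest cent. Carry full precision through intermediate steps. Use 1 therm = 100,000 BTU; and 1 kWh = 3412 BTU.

Heat load = 8.96 × 10⁶ BTU = 8,960,000 BTU
Gas: input = 8,960,000 / 0.83 = 10,795,181 BTU = 108 therm → 108 × $1.02 = $110.11; + 12 × $21.61 standing = $369.43
Heat pump: 8,960,000 BTU / 3412 = 2,626 kWh heat; / 4.1 = 640.5 kWh in → × $0.0688 = $44.07; + 12 × $7.98 standing = $139.83
Difference = |$369.43 − $139.83| = $229.60

$229.60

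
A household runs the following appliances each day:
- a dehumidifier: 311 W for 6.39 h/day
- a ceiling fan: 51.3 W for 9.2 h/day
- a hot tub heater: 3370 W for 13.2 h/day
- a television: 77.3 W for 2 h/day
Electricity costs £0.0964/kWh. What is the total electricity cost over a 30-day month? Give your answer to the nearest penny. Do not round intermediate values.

dehumidifier: 311 W × 6.39 h × 30 d = 59,619 Wh = 59.62 kWh
ceiling fan: 51.3 W × 9.2 h × 30 d = 14,159 Wh = 14.16 kWh
hot tub heater: 3370 W × 13.2 h × 30 d = 1,334,520 Wh = 1,335 kWh
television: 77.3 W × 2 h × 30 d = 4,638 Wh = 4.638 kWh
Total energy = 59.62 + 14.16 + 1,335 + 4.638 = 1,413 kWh
Cost = 1,413 kWh × £0.0964 = £136.21

£136.21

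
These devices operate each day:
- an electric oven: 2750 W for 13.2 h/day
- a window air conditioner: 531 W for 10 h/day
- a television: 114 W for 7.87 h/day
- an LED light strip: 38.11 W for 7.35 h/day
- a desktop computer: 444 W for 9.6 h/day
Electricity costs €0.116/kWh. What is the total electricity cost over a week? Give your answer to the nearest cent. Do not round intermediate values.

electric oven: 2750 W × 13.2 h × 7 d = 254,100 Wh = 254.1 kWh
window air conditioner: 531 W × 10 h × 7 d = 37,170 Wh = 37.17 kWh
television: 114 W × 7.87 h × 7 d = 6,280 Wh = 6.28 kWh
LED light strip: 38.11 W × 7.35 h × 7 d = 1,961 Wh = 1.961 kWh
desktop computer: 444 W × 9.6 h × 7 d = 29,837 Wh = 29.84 kWh
Total energy = 254.1 + 37.17 + 6.28 + 1.961 + 29.84 = 329.3 kWh
Cost = 329.3 kWh × €0.116 = €38.20

€38.20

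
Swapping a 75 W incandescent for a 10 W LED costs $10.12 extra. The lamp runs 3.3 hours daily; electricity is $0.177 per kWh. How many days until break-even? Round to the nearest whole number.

267 days

Power saved = 75 − 10 = 65 W
Daily energy saved = 65 W × 3.3 h = 214.5 Wh = 0.2145 kWh
Daily savings = 0.2145 × $0.177 = $0.0380
Payback = $10.12 / $0.0380 per day = 266.6 days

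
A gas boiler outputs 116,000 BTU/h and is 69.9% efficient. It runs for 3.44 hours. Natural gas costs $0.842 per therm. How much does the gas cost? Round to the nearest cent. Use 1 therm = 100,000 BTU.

Heat delivered = 116,000 BTU/h × 3.44 h = 399,040 BTU
Gas input = 399,040 / 0.699 = 570,873 BTU
= 570,873 / 100,000 = 5.709 therm
Cost = 5.709 × $0.842/therm = $4.81

$4.81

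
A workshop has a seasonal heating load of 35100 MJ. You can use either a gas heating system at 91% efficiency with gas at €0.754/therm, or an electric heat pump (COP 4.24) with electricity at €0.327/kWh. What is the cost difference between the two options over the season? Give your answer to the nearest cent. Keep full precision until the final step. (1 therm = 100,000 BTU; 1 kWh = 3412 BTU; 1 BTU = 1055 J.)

€476.35

Heat load = 35100 MJ = 35,100,000,000 J / 1055 = 33,270,142 BTU
Gas: input = 33,270,142 / 0.91 = 36,560,596 BTU = 365.6 therm → 365.6 × €0.754 = €275.67
Heat pump: 33,270,142 BTU / 3412 = 9,751 kWh heat; / 4.24 = 2,300 kWh in → × €0.327 = €752.02
Difference = |€275.67 − €752.02| = €476.35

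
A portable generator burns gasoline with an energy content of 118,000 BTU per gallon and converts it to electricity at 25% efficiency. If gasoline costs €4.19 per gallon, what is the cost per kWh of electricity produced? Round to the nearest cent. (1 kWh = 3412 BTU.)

€0.48

Electrical output per gallon = 118,000 BTU × 0.25 / 3412 BTU/kWh = 8.646 kWh
Cost per kWh = €4.19 / 8.646 kWh = €0.485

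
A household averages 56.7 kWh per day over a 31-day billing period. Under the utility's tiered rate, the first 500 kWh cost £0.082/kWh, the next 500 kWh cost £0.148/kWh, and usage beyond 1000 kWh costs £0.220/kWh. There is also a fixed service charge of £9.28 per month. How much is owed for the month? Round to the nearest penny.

£290.97

Usage = 56.7 kWh/day × 31 days = 1757.7 kWh
First 500 kWh × £0.082 = £41.00
Next 500 kWh × £0.148 = £74.00
Remaining 757.7 kWh × £0.220 = £166.69
Energy charge = £281.69; + service £9.28 = £290.97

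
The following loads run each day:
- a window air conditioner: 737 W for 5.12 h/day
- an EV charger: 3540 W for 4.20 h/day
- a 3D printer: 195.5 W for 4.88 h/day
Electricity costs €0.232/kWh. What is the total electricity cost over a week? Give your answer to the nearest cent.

window air conditioner: 737 W × 5.12 h × 7 d = 26,414 Wh = 26.41 kWh
EV charger: 3540 W × 4.20 h × 7 d = 104,076 Wh = 104.1 kWh
3D printer: 195.5 W × 4.88 h × 7 d = 6,678 Wh = 6.678 kWh
Total energy = 26.41 + 104.1 + 6.678 = 137.2 kWh
Cost = 137.2 kWh × €0.232 = €31.82

€31.82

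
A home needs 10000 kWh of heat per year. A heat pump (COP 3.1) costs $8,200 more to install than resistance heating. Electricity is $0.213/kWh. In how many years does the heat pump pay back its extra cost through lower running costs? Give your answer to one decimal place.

5.7 years

Resistance: 10000 kWh × $0.213 = $2,130.00/yr
Heat pump: 10000 / 3.1 = 3226 kWh in → × $0.213 = $687.10/yr
Annual savings = $1,442.90
Payback = $8,200 / $1,442.90 = 5.68 years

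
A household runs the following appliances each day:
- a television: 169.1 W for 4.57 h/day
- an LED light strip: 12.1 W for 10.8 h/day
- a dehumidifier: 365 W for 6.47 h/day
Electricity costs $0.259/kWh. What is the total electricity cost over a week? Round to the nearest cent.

television: 169.1 W × 4.57 h × 7 d = 5,410 Wh = 5.41 kWh
LED light strip: 12.1 W × 10.8 h × 7 d = 915 Wh = 0.9148 kWh
dehumidifier: 365 W × 6.47 h × 7 d = 16,531 Wh = 16.53 kWh
Total energy = 5.41 + 0.9148 + 16.53 = 22.86 kWh
Cost = 22.86 kWh × $0.259 = $5.92

$5.92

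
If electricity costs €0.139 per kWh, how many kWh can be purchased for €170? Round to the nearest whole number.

€170 / €0.139 per kWh = 1,223 kWh

1223 kWh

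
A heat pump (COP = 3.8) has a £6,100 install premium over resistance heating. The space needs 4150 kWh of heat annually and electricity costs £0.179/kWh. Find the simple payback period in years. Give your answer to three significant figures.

Resistance: 4150 kWh × £0.179 = £742.85/yr
Heat pump: 4150 / 3.8 = 1092 kWh in → × £0.179 = £195.49/yr
Annual savings = £547.36
Payback = £6,100 / £547.36 = 11.1 years

11.1 years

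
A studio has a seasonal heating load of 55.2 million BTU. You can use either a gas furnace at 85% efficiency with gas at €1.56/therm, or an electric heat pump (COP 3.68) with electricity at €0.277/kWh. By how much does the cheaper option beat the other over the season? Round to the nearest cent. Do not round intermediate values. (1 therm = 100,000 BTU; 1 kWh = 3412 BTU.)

€204.68

Heat load = 55.2 × 10⁶ BTU = 55,200,000 BTU
Gas: input = 55,200,000 / 0.85 = 64,941,176 BTU = 649.4 therm → 649.4 × €1.56 = €1,013.08
Heat pump: 55,200,000 BTU / 3412 = 16,180 kWh heat; / 3.68 = 4,396 kWh in → × €0.277 = €1,217.76
Difference = |€1,013.08 − €1,217.76| = €204.68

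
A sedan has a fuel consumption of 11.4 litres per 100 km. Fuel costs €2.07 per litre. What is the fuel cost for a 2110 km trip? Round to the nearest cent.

€497.92

Fuel = 11.4 L/100 km × 2110 km / 100 = 240.5 L
Cost = 240.5 L × €2.07/L = €497.92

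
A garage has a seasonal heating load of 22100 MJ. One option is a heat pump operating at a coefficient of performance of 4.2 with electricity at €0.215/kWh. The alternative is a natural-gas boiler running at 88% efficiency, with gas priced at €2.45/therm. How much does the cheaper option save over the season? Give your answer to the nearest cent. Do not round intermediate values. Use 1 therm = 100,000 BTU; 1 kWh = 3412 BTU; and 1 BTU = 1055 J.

€268.93

Heat load = 22100 MJ = 22,100,000,000 J / 1055 = 20,947,867 BTU
Gas: input = 20,947,867 / 0.88 = 23,804,395 BTU = 238 therm → 238 × €2.45 = €583.21
Heat pump: 20,947,867 BTU / 3412 = 6,139 kWh heat; / 4.2 = 1,462 kWh in → × €0.215 = €314.28
Difference = |€583.21 − €314.28| = €268.93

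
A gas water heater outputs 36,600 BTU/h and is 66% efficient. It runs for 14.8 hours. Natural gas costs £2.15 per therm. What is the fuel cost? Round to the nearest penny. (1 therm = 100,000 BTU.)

Heat delivered = 36,600 BTU/h × 14.8 h = 541,680 BTU
Gas input = 541,680 / 0.66 = 820,727 BTU
= 820,727 / 100,000 = 8.207 therm
Cost = 8.207 × £2.15/therm = £17.65

£17.65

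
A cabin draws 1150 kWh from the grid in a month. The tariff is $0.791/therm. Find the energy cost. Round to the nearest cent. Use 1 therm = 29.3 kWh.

1150 kWh × (0.03413 therm/kWh) = 39.25 therm
Cost = 39.25 therm × $0.791/therm = $31.05

$31.05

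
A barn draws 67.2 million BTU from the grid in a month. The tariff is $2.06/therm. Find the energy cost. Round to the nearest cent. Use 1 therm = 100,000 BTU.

$1384.32

67.2 million BTU × (10 therm/million BTU) = 672 therm
Cost = 672 therm × $2.06/therm = $1,384.32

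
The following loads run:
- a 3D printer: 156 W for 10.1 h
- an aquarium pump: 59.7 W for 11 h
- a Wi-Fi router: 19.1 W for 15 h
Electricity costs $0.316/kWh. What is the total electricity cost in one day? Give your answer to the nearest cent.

3D printer: 156 W × 10.1 h = 1,576 Wh = 1.576 kWh
aquarium pump: 59.7 W × 11 h = 657 Wh = 0.6567 kWh
Wi-Fi router: 19.1 W × 15 h = 286 Wh = 0.2865 kWh
Total energy = 1.576 + 0.6567 + 0.2865 = 2.519 kWh
Cost = 2.519 kWh × $0.316 = $0.80

$0.80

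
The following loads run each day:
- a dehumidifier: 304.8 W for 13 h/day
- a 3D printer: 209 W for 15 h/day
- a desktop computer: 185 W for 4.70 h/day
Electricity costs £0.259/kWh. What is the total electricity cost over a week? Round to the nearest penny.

£14.44

dehumidifier: 304.8 W × 13 h × 7 d = 27,737 Wh = 27.74 kWh
3D printer: 209 W × 15 h × 7 d = 21,945 Wh = 21.95 kWh
desktop computer: 185 W × 4.70 h × 7 d = 6,086 Wh = 6.087 kWh
Total energy = 27.74 + 21.95 + 6.087 = 55.77 kWh
Cost = 55.77 kWh × £0.259 = £14.44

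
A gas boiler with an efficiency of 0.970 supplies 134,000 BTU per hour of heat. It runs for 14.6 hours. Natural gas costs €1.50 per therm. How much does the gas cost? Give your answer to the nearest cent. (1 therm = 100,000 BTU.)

€30.25

Heat delivered = 134,000 BTU/h × 14.6 h = 1,956,400 BTU
Gas input = 1,956,400 / 0.970 = 2,016,907 BTU
= 2,016,907 / 100,000 = 20.17 therm
Cost = 20.17 × €1.50/therm = €30.25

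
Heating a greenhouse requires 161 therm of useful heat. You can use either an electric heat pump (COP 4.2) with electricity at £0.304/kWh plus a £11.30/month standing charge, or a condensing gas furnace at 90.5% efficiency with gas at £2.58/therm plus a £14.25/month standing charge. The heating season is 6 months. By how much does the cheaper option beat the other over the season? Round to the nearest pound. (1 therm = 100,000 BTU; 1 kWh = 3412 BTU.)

£135

Heat load = 161 therm × 100,000 = 16,100,000 BTU
Gas: input = 16,100,000 / 0.905 = 17,790,055 BTU = 177.9 therm → 177.9 × £2.58 = £458.98; + 6 × £14.25 standing = £544.48
Heat pump: 16,100,000 BTU / 3412 = 4,719 kWh heat; / 4.2 = 1,123 kWh in → × £0.304 = £341.54; + 6 × £11.30 standing = £409.34
Difference = |£544.48 − £409.34| = £135.14 ≈ £135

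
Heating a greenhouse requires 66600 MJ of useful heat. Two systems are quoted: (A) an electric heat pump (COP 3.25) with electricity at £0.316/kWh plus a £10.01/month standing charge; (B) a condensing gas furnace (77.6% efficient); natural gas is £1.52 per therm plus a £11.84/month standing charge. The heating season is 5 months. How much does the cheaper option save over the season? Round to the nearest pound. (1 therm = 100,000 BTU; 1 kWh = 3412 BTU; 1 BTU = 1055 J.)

£553

Heat load = 66600 MJ = 66,600,000,000 J / 1055 = 63,127,962 BTU
Gas: input = 63,127,962 / 0.776 = 81,350,467 BTU = 813.5 therm → 813.5 × £1.52 = £1,236.53; + 5 × £11.84 standing = £1,295.73
Heat pump: 63,127,962 BTU / 3412 = 18,500 kWh heat; / 3.25 = 5,693 kWh in → × £0.316 = £1,798.94; + 5 × £10.01 standing = £1,848.99
Difference = |£1,295.73 − £1,848.99| = £553.26 ≈ £553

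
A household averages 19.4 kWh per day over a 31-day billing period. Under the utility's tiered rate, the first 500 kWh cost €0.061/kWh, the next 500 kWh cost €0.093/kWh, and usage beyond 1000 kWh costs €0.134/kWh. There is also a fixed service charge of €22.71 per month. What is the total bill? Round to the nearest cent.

€62.64

Usage = 19.4 kWh/day × 31 days = 601.4 kWh
First 500 kWh × €0.061 = €30.50
Next 101.4 kWh × €0.093 = €9.43
Remaining tier: 0 kWh (not reached)
Energy charge = €39.93; + service €22.71 = €62.64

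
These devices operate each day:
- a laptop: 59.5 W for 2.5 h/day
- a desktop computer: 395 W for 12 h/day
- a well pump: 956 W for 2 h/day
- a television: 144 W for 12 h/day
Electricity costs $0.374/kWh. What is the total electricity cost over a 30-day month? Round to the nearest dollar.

$96

laptop: 59.5 W × 2.5 h × 30 d = 4,462 Wh = 4.463 kWh
desktop computer: 395 W × 12 h × 30 d = 142,200 Wh = 142.2 kWh
well pump: 956 W × 2 h × 30 d = 57,360 Wh = 57.36 kWh
television: 144 W × 12 h × 30 d = 51,840 Wh = 51.84 kWh
Total energy = 4.463 + 142.2 + 57.36 + 51.84 = 255.9 kWh
Cost = 255.9 kWh × $0.374 = $95.69 ≈ $96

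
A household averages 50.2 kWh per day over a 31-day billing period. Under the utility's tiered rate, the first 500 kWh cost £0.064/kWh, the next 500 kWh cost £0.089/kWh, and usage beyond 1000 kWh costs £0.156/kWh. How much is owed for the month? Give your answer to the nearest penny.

Usage = 50.2 kWh/day × 31 days = 1556.2 kWh
First 500 kWh × £0.064 = £32.00
Next 500 kWh × £0.089 = £44.50
Remaining 556.2 kWh × £0.156 = £86.77
Total = £163.27

£163.27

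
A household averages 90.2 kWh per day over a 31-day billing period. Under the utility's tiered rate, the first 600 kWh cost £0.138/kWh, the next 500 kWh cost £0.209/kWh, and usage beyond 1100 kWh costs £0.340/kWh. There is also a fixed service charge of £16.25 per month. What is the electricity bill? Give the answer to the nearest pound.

Usage = 90.2 kWh/day × 31 days = 2796.2 kWh
First 600 kWh × £0.138 = £82.80
Next 500 kWh × £0.209 = £104.50
Remaining 1696.2 kWh × £0.340 = £576.71
Energy charge = £764.01; + service £16.25 = £780.26 ≈ £780

£780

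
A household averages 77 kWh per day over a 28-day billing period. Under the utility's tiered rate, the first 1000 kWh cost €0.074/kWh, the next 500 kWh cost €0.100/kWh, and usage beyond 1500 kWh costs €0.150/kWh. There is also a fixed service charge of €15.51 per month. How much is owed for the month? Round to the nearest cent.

€237.91

Usage = 77 kWh/day × 28 days = 2156 kWh
First 1000 kWh × €0.074 = €74.00
Next 500 kWh × €0.100 = €50.00
Remaining 656 kWh × €0.150 = €98.40
Energy charge = €222.40; + service €15.51 = €237.91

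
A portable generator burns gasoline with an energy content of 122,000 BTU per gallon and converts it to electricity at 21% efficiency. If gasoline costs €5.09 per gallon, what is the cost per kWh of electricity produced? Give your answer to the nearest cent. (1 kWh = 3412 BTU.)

Electrical output per gallon = 122,000 BTU × 0.21 / 3412 BTU/kWh = 7.509 kWh
Cost per kWh = €5.09 / 7.509 kWh = €0.678

€0.68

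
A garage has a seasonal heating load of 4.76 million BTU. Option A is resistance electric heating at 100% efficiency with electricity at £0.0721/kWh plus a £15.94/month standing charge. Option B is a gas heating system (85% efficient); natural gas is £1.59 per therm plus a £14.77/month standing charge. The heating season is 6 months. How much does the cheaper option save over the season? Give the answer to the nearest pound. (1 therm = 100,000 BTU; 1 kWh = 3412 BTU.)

£19

Heat load = 4.76 × 10⁶ BTU = 4,760,000 BTU
Gas: input = 4,760,000 / 0.85 = 5,600,000 BTU = 56 therm → 56 × £1.59 = £89.04; + 6 × £14.77 standing = £177.66
Electric: 4,760,000 BTU / 3412 = 1,395 kWh → × £0.0721 = £100.58; + 6 × £15.94 standing = £196.22
Difference = |£177.66 − £196.22| = £18.56 ≈ £19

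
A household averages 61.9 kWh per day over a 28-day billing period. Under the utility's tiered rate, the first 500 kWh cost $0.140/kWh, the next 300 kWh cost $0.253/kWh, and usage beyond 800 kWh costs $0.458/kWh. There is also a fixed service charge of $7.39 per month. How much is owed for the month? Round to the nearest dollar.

Usage = 61.9 kWh/day × 28 days = 1733.2 kWh
First 500 kWh × $0.140 = $70.00
Next 300 kWh × $0.253 = $75.90
Remaining 933.2 kWh × $0.458 = $427.41
Energy charge = $573.31; + service $7.39 = $580.70 ≈ $581

$581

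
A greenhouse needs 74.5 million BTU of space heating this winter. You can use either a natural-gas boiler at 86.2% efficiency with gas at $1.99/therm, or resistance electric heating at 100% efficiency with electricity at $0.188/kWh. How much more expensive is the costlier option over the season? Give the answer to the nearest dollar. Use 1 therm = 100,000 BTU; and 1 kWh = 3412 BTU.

$2385

Heat load = 74.5 × 10⁶ BTU = 74,500,000 BTU
Gas: input = 74,500,000 / 0.862 = 86,426,914 BTU = 864.3 therm → 864.3 × $1.99 = $1,719.90
Electric: 74,500,000 BTU / 3412 = 21,830 kWh → × $0.188 = $4,104.92
Difference = |$1,719.90 − $4,104.92| = $2,385.03 ≈ $2385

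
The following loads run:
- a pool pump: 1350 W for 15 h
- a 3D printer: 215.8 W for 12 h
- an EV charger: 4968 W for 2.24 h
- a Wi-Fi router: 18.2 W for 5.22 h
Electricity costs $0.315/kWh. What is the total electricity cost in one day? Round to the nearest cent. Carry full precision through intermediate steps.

pool pump: 1350 W × 15 h = 20,250 Wh = 20.25 kWh
3D printer: 215.8 W × 12 h = 2,590 Wh = 2.59 kWh
EV charger: 4968 W × 2.24 h = 11,128 Wh = 11.13 kWh
Wi-Fi router: 18.2 W × 5.22 h = 95 Wh = 0.095 kWh
Total energy = 20.25 + 2.59 + 11.13 + 0.095 = 34.06 kWh
Cost = 34.06 kWh × $0.315 = $10.73

$10.73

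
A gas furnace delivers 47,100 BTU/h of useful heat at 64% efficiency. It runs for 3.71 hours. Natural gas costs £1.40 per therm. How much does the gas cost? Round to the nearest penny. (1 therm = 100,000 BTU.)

Heat delivered = 47,100 BTU/h × 3.71 h = 174,741 BTU
Gas input = 174,741 / 0.64 = 273,033 BTU
= 273,033 / 100,000 = 2.73 therm
Cost = 2.73 × £1.40/therm = £3.82

£3.82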